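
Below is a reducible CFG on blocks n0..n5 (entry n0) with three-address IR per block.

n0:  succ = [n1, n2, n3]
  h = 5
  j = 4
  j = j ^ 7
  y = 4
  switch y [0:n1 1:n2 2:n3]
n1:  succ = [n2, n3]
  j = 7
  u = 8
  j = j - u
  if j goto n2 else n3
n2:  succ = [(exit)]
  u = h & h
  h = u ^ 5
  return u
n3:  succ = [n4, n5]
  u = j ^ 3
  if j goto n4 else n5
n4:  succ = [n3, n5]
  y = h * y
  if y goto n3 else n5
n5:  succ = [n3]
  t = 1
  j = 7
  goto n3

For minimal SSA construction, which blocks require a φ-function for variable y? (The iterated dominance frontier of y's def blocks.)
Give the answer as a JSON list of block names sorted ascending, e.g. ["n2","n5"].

idom tree: n1←n0 n2←n0 n3←n0 n4←n3 n5←n3
Dom at joins:
  n2: preds {n0,n1}: {n0} ∩ {n0,n1} = {n0}; idom=n0
  n3: preds {n0,n1,n4,n5}: {n0} ∩ {n0,n1} ∩ {n0,n3,n4} ∩ {n0,n3,n5} = {n0}; idom=n0
  n5: preds {n3,n4}: {n0,n3} ∩ {n0,n3,n4} = {n0,n3}; idom=n3

Frontier:
  join n2 pred n0: · stop@n0
  join n2 pred n1: n1 stop@n0
  join n3 pred n0: · stop@n0
  join n3 pred n1: n1 stop@n0
  join n3 pred n4: n4→n3 stop@n0
  join n3 pred n5: n5→n3 stop@n0
  join n5 pred n3: · stop@n3
  join n5 pred n4: n4 stop@n3
  DF(n0)=∅
  DF(n1)={n2,n3}
  DF(n2)=∅
  DF(n3)={n3}
  DF(n4)={n3,n5}
  DF(n5)={n3}

φ for y: defs {n0,n4}
  DF⁺ = {n3,n5}

Answer: ["n3", "n5"]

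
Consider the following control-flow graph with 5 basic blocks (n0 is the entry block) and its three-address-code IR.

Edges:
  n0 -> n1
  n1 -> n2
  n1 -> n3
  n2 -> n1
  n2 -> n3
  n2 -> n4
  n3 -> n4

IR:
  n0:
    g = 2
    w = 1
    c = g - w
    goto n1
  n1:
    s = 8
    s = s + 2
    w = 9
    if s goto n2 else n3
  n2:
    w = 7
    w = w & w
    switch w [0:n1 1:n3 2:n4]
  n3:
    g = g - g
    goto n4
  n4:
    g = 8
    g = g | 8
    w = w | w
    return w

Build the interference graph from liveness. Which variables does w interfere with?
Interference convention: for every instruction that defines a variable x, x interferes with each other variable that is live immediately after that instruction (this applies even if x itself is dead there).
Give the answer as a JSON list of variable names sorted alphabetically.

Block summaries:
  n0 def {c,g,w} use ∅
  n1 def {s,w} use ∅
  n2 def {w} use ∅
  n3 def {g} use {g}
  n4 def {g,w} use {w}

Backward fixpoint:
  n0: in=∅ out={g}
  n1: in={g} out={g,w}
  n2: in={g} out={g,w}
  n3: in={g,w} out={w}
  n4: in={w} out=∅

Interfere edges:
  c↔{g}
  g↔{c,s,w}
  s↔{g,w}
  w↔{g,s}

N(w) = ["g", "s"]

Answer: ["g", "s"]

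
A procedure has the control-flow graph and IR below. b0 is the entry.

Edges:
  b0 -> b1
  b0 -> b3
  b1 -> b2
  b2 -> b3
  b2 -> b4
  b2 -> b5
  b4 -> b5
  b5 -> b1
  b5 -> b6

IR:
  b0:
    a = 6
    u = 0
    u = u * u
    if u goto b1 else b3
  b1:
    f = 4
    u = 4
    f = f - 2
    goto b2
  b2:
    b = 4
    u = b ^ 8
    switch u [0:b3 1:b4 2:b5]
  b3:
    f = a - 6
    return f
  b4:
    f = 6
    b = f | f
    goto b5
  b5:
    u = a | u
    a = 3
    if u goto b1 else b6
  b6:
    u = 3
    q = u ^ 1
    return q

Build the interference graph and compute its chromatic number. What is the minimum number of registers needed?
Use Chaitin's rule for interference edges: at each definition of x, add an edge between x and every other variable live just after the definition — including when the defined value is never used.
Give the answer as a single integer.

Answer: 3

Working:
Block summaries:
  b0 def {a,u} use ∅
  b1 def {f,u} use ∅
  b2 def {b,u} use ∅
  b3 def {f} use {a}
  b4 def {b,f} use ∅
  b5 def {a,u} use {a,u}
  b6 def {q,u} use ∅

Backward fixpoint:
  b0 li=∅ lo={a}
  b1 li={a} lo={a}
  b2 li={a} lo={a,u}
  b3 li={a} lo=∅
  b4 li={a,u} lo={a,u}
  b5 li={a,u} lo={a}
  b6 li=∅ lo=∅

Interference:
  a — {b,f,u}
  b — {a,u}
  f — {a,u}
  q — ∅
  u — {a,b,f}

Colouring:
  lower bound: {a,b,u} mutually conflict ⇒ χ ≥ 3
  3-colouring: R0={a,q}  R1={u}  R2={b,f}
  χ = 3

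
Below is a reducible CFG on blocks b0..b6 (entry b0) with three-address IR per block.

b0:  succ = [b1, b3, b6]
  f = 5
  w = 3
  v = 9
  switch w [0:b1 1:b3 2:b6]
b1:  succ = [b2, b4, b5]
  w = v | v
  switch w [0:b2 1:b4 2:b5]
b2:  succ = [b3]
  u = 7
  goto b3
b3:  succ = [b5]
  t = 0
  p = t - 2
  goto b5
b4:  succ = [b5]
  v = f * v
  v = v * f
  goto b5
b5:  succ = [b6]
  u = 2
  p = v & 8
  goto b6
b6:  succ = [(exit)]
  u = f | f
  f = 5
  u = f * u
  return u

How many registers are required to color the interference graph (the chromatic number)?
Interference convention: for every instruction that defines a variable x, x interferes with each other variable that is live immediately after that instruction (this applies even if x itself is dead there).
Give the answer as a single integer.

Answer: 3

Derivation:
Block summaries:
  b0 def {f,v,w} use ∅
  b1 def {w} use {v}
  b2 def {u} use ∅
  b3 def {p,t} use ∅
  b4 def {v} use {f,v}
  b5 def {p,u} use {v}
  b6 def {f,u} use {f}

Backward fixpoint:
  b0 li=∅ lo={f,v}
  b1 li={f,v} lo={f,v}
  b2 li={f,v} lo={f,v}
  b3 li={f,v} lo={f,v}
  b4 li={f,v} lo={f,v}
  b5 li={f,v} lo={f}
  b6 li={f} lo=∅

Interference:
  f: {p,t,u,v,w}
  p: {f,v}
  t: {f,v}
  u: {f,v}
  v: {f,p,t,u,w}
  w: {f,v}

Chromatic number:
  {f,p,v} pairwise interfere (3-clique) ⇒ χ ≥ 3
  3-colouring: r0={f}  r1={v}  r2={p,t,u,w}
  χ = 3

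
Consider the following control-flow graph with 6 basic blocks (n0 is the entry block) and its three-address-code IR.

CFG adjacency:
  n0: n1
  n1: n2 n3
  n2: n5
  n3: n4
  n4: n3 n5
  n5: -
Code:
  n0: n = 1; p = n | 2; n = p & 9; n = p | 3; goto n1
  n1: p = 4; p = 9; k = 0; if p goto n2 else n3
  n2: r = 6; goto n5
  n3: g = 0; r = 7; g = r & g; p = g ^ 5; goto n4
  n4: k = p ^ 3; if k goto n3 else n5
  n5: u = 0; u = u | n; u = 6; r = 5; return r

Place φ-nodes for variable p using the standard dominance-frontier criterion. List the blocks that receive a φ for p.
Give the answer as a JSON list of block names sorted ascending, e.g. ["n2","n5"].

Answer: ["n3", "n5"]

Analysis:
idom tree: n1←n0 n2←n1 n3←n1 n4←n3 n5←n1
Join-block Dom:
  n3: preds {n1,n4}: {n0,n1} ∩ {n0,n1,n3,n4} = {n0,n1}; idom=n1
  n5: preds {n2,n4}: {n0,n1,n2} ∩ {n0,n1,n3,n4} = {n0,n1}; idom=n1

Frontier:
  n3←n1: walk · to n1
  n3←n4: walk n4→n3 to n1
  n5←n2: walk n2 to n1
  n5←n4: walk n4→n3 to n1
  n0: DF=∅
  n1: DF=∅
  n2: DF={n5}
  n3: DF={n3,n5}
  n4: DF={n3,n5}
  n5: DF=∅

φ for p: defs {n0,n1,n3}
  DF⁺ = {n3,n5}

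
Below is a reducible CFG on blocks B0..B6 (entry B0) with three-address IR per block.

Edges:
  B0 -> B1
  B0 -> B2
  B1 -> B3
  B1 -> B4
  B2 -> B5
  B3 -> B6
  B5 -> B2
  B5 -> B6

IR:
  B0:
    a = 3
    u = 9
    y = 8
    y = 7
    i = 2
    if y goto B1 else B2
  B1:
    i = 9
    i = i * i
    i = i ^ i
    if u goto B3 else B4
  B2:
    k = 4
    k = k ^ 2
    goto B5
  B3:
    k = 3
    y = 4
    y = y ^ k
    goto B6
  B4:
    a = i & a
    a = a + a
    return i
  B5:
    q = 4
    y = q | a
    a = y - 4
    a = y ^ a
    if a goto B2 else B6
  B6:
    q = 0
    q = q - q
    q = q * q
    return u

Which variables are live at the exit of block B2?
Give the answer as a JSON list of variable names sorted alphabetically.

Answer: ["a", "u"]

Working:
Per-block:
  B0: def={a,i,u,y} ue=∅
  B1: def={i} ue={u}
  B2: def={k} ue=∅
  B3: def={k,y} ue=∅
  B4: def={a} ue={a,i}
  B5: def={a,q,y} ue={a}
  B6: def={q} ue={u}

Backward fixpoint:
  B0 li=∅ lo={a,u}
  B1 li={a,u} lo={a,i,u}
  B2 li={a,u} lo={a,u}
  B3 li={u} lo={u}
  B4 li={a,i} lo=∅
  B5 li={a,u} lo={a,u}
  B6 li={u} lo=∅

live-out(B2) = ["a", "u"]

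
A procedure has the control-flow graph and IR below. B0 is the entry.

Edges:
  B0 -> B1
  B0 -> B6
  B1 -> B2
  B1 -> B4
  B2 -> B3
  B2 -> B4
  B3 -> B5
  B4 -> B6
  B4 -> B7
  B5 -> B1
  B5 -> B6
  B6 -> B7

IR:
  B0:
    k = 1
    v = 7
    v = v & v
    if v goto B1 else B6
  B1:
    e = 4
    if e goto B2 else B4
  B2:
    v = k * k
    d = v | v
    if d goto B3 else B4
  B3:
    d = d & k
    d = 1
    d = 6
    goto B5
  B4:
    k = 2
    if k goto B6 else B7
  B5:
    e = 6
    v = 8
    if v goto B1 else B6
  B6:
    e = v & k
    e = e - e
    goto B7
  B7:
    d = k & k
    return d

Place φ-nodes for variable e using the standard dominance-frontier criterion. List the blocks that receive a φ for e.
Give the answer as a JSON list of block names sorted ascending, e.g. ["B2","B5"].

Answer: ["B1", "B6", "B7"]

Analysis:
idom tree: B1←B0 B2←B1 B3←B2 B4←B1 B5←B3 B6←B0 B7←B0
Dom∩ at merges:
  B1: preds {B0,B5}: {B0} ∩ {B0,B1,B2,B3,B5} = {B0}; idom=B0
  B4: preds {B1,B2}: {B0,B1} ∩ {B0,B1,B2} = {B0,B1}; idom=B1
  B6: preds {B0,B4,B5}: {B0} ∩ {B0,B1,B4} ∩ {B0,B1,B2,B3,B5} = {B0}; idom=B0
  B7: preds {B4,B6}: {B0,B1,B4} ∩ {B0,B6} = {B0}; idom=B0

Frontier:
  B1←B0: walk · to B0
  B1←B5: walk B5→B3→B2→B1 to B0
  B4←B1: walk · to B1
  B4←B2: walk B2 to B1
  B6←B0: walk · to B0
  B6←B4: walk B4→B1 to B0
  B6←B5: walk B5→B3→B2→B1 to B0
  B7←B4: walk B4→B1 to B0
  B7←B6: walk B6 to B0
  B0: DF=∅
  B1: DF={B1,B6,B7}
  B2: DF={B1,B4,B6}
  B3: DF={B1,B6}
  B4: DF={B6,B7}
  B5: DF={B1,B6}
  B6: DF={B7}
  B7: DF=∅

φ for e: defs {B1,B5,B6}
  DF⁺ = {B1,B6,B7}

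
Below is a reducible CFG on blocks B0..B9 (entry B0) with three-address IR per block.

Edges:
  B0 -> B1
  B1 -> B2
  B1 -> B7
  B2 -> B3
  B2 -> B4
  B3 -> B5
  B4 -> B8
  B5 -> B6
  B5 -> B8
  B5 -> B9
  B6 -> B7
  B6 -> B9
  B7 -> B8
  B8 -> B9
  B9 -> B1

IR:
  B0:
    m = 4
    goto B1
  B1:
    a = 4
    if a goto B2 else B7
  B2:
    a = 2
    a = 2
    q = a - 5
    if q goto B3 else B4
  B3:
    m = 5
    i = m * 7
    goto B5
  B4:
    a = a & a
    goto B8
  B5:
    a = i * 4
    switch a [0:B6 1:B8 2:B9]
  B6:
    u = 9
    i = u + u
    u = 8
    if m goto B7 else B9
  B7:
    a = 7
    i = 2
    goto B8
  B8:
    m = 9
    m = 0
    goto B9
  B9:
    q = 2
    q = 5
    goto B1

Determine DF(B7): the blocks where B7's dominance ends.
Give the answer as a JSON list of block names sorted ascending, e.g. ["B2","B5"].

idom tree: B1←B0 B2←B1 B3←B2 B4←B2 B5←B3 B6←B5 B7←B1 B8←B1 B9←B1
Dom at joins:
  B1: preds {B0,B9}: {B0} ∩ {B0,B1,B9} = {B0}; idom=B0
  B7: preds {B1,B6}: {B0,B1} ∩ {B0,B1,B2,B3,B5,B6} = {B0,B1}; idom=B1
  B8: preds {B4,B5,B7}: {B0,B1,B2,B4} ∩ {B0,B1,B2,B3,B5} ∩ {B0,B1,B7} = {B0,B1}; idom=B1
  B9: preds {B5,B6,B8}: {B0,B1,B2,B3,B5} ∩ {B0,B1,B2,B3,B5,B6} ∩ {B0,B1,B8} = {B0,B1}; idom=B1

DF derivation:
  B1←B0: walk · to B0
  B1←B9: walk B9→B1 to B0
  B7←B1: walk · to B1
  B7←B6: walk B6→B5→B3→B2 to B1
  B8←B4: walk B4→B2 to B1
  B8←B5: walk B5→B3→B2 to B1
  B8←B7: walk B7 to B1
  B9←B5: walk B5→B3→B2 to B1
  B9←B6: walk B6→B5→B3→B2 to B1
  B9←B8: walk B8 to B1
  B0 → ∅
  B1 → {B1}
  B2 → {B7,B8,B9}
  B3 → {B7,B8,B9}
  B4 → {B8}
  B5 → {B7,B8,B9}
  B6 → {B7,B9}
  B7 → {B8}
  B8 → {B9}
  B9 → {B1}

DF(B7) = ["B8"]

Answer: ["B8"]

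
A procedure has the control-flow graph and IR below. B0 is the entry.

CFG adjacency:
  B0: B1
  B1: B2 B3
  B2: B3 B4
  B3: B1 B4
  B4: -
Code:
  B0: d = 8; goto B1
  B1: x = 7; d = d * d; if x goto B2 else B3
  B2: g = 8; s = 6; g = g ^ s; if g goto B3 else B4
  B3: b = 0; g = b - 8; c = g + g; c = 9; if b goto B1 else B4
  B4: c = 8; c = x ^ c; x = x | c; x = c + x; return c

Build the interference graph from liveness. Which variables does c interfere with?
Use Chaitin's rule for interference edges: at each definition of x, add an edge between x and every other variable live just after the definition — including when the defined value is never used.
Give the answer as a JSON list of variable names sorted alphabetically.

Per-block:
  B0: def={d} ue=∅
  B1: def={d,x} ue={d}
  B2: def={g,s} ue=∅
  B3: def={b,c,g} ue=∅
  B4: def={c,x} ue={x}

Liveness:
  live B0: ∅→{d}
  live B1: {d}→{d,x}
  live B2: {d,x}→{d,x}
  live B3: {d,x}→{d,x}
  live B4: {x}→∅

Conflict graph:
  b — {c,d,g,x}
  c — {b,d,x}
  d — {b,c,g,s,x}
  g — {b,d,s,x}
  s — {d,g,x}
  x — {b,c,d,g,s}

N(c) = ["b", "d", "x"]

Answer: ["b", "d", "x"]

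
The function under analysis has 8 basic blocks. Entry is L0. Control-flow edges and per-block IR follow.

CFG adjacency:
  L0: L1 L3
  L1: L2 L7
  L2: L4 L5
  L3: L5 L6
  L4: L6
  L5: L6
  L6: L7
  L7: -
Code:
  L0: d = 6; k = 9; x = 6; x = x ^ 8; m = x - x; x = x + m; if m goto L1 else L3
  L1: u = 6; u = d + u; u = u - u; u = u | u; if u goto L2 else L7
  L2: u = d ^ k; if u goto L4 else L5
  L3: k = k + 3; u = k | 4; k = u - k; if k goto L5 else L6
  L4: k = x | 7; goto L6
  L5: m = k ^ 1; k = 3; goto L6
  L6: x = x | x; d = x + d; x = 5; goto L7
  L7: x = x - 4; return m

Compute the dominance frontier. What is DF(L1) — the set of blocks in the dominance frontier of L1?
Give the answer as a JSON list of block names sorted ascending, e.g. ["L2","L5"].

idom tree: L1←L0 L2←L1 L3←L0 L4←L2 L5←L0 L6←L0 L7←L0
Dom∩ at merges:
  L5: preds {L2,L3}: {L0,L1,L2} ∩ {L0,L3} = {L0}; idom=L0
  L6: preds {L3,L4,L5}: {L0,L3} ∩ {L0,L1,L2,L4} ∩ {L0,L5} = {L0}; idom=L0
  L7: preds {L1,L6}: {L0,L1} ∩ {L0,L6} = {L0}; idom=L0

DF walk-up:
  L5←L2: walk L2→L1 to L0
  L5←L3: walk L3 to L0
  L6←L3: walk L3 to L0
  L6←L4: walk L4→L2→L1 to L0
  L6←L5: walk L5 to L0
  L7←L1: walk L1 to L0
  L7←L6: walk L6 to L0
  L0 → ∅
  L1 → {L5,L6,L7}
  L2 → {L5,L6}
  L3 → {L5,L6}
  L4 → {L6}
  L5 → {L6}
  L6 → {L7}
  L7 → ∅

DF(L1) = ["L5", "L6", "L7"]

Answer: ["L5", "L6", "L7"]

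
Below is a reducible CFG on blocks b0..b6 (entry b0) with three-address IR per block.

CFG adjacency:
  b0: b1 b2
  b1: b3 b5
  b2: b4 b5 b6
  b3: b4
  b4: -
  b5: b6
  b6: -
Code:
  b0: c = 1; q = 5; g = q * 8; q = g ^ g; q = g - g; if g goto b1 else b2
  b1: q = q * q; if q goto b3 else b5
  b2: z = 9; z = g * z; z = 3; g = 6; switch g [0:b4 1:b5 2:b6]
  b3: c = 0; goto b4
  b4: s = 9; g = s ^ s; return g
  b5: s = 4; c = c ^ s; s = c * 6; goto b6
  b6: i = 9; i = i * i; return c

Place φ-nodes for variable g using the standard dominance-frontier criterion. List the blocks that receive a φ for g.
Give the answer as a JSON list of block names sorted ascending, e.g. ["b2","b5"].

idom tree: b1←b0 b2←b0 b3←b1 b4←b0 b5←b0 b6←b0
Dom∩ at merges:
  b4: preds {b2,b3}: {b0,b2} ∩ {b0,b1,b3} = {b0}; idom=b0
  b5: preds {b1,b2}: {b0,b1} ∩ {b0,b2} = {b0}; idom=b0
  b6: preds {b2,b5}: {b0,b2} ∩ {b0,b5} = {b0}; idom=b0

DF walk-up:
  b4←b2: walk b2 to b0
  b4←b3: walk b3→b1 to b0
  b5←b1: walk b1 to b0
  b5←b2: walk b2 to b0
  b6←b2: walk b2 to b0
  b6←b5: walk b5 to b0
  b0 → ∅
  b1 → {b4,b5}
  b2 → {b4,b5,b6}
  b3 → {b4}
  b4 → ∅
  b5 → {b6}
  b6 → ∅

φ for g: defs {b0,b2,b4}
  DF⁺ = {b4,b5,b6}

Answer: ["b4", "b5", "b6"]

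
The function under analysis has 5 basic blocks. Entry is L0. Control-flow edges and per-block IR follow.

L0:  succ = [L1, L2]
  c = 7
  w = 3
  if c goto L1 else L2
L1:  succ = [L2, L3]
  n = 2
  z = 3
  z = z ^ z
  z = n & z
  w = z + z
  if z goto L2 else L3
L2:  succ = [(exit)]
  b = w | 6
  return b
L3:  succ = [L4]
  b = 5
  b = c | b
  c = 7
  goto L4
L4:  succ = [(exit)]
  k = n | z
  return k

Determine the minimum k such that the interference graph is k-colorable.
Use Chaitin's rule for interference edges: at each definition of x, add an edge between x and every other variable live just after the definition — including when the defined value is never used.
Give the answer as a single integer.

Answer: 4

Analysis:
def/use:
  L0: {c,w} / ∅
  L1: {n,w,z} / ∅
  L2: {b} / {w}
  L3: {b,c} / {c}
  L4: {k} / {n,z}

Backward fixpoint:
  L0 li=∅ lo={c,w}
  L1 li={c} lo={c,n,w,z}
  L2 li={w} lo=∅
  L3 li={c,n,z} lo={n,z}
  L4 li={n,z} lo=∅

Conflict graph:
  b↔{c,n,z}
  c↔{b,n,w,z}
  k↔∅
  n↔{b,c,w,z}
  w↔{c,n,z}
  z↔{b,c,n,w}

Registers:
  clique {b,c,n,z} ⇒ need ≥ 4
  assign b→R3 c→R0 k→R0 n→R1 w→R3 z→R2 — no edge inside a register ⇒ χ ≤ 4
  χ = 4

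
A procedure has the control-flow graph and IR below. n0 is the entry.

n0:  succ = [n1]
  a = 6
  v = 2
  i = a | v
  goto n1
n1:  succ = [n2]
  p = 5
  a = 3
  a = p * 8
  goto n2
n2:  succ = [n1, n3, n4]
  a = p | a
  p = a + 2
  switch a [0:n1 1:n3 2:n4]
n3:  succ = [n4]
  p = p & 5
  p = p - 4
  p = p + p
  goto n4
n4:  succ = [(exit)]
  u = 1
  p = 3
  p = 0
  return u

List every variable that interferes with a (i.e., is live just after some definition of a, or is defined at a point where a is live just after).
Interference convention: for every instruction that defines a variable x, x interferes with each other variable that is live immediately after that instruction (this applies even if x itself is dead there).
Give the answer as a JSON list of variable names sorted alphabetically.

Answer: ["p", "v"]

Analysis:
Block summaries:
  n0: def={a,i,v} ue=∅
  n1: def={a,p} ue=∅
  n2: def={a,p} ue={a,p}
  n3: def={p} ue={p}
  n4: def={p,u} ue=∅

Backward fixpoint:
  n0 li=∅ lo=∅
  n1 li=∅ lo={a,p}
  n2 li={a,p} lo={p}
  n3 li={p} lo=∅
  n4 li=∅ lo=∅

Interference:
  a↔{p,v}
  i↔∅
  p↔{a,u}
  u↔{p}
  v↔{a}

N(a) = ["p", "v"]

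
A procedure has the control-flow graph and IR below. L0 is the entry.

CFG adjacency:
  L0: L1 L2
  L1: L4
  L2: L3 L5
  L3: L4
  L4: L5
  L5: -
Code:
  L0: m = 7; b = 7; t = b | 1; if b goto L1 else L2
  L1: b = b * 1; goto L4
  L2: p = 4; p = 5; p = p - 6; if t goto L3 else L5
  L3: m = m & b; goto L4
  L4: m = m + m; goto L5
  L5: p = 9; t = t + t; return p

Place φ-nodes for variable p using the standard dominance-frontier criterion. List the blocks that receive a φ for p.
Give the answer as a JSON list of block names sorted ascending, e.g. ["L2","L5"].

idom tree: L1←L0 L2←L0 L3←L2 L4←L0 L5←L0
Dom at joins:
  L4: preds {L1,L3}: {L0,L1} ∩ {L0,L2,L3} = {L0}; idom=L0
  L5: preds {L2,L4}: {L0,L2} ∩ {L0,L4} = {L0}; idom=L0

DF derivation:
  join L4 pred L1: L1 stop@L0
  join L4 pred L3: L3→L2 stop@L0
  join L5 pred L2: L2 stop@L0
  join L5 pred L4: L4 stop@L0
  DF(L0)=∅
  DF(L1)={L4}
  DF(L2)={L4,L5}
  DF(L3)={L4}
  DF(L4)={L5}
  DF(L5)=∅

φ for p: defs {L2,L5}
  DF⁺ = {L4,L5}

Answer: ["L4", "L5"]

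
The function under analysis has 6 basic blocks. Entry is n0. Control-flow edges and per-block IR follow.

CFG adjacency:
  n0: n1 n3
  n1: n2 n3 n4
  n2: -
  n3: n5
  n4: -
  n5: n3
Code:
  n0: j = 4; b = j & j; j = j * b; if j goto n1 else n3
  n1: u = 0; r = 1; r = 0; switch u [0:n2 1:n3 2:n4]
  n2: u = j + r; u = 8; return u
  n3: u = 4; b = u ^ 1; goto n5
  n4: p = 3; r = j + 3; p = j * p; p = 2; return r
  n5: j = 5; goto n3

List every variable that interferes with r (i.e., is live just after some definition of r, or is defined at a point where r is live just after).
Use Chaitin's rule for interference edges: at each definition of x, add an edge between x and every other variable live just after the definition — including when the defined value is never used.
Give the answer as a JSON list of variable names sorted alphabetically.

Answer: ["j", "p", "u"]

Derivation:
Block summaries:
  n0 def {b,j} use ∅
  n1 def {r,u} use ∅
  n2 def {u} use {j,r}
  n3 def {b,u} use ∅
  n4 def {p,r} use {j}
  n5 def {j} use ∅

Liveness:
  live n0: ∅→{j}
  live n1: {j}→{j,r}
  live n2: {j,r}→∅
  live n3: ∅→∅
  live n4: {j}→∅
  live n5: ∅→∅

Interfere edges:
  b: {j}
  j: {b,p,r,u}
  p: {j,r}
  r: {j,p,u}
  u: {j,r}

N(r) = ["j", "p", "u"]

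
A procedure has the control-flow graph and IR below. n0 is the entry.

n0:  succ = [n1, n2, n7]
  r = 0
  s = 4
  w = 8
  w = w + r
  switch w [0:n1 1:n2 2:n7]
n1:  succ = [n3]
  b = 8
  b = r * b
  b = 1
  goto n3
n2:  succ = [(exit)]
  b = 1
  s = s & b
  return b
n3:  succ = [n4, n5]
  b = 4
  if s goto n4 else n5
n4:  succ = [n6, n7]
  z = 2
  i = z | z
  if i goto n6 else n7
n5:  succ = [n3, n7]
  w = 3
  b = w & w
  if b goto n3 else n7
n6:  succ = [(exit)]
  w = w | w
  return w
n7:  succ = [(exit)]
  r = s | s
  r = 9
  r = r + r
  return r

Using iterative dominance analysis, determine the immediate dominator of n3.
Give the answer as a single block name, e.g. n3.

Answer: n1

Analysis:
idom tree: n1←n0 n2←n0 n3←n1 n4←n3 n5←n3 n6←n4 n7←n0
Dom at joins:
  n3: preds {n1,n5}: {n0,n1} ∩ {n0,n1,n3,n5} = {n0,n1}; idom=n1
  n7: preds {n0,n4,n5}: {n0} ∩ {n0,n1,n3,n4} ∩ {n0,n1,n3,n5} = {n0}; idom=n0

idom(n3) = n1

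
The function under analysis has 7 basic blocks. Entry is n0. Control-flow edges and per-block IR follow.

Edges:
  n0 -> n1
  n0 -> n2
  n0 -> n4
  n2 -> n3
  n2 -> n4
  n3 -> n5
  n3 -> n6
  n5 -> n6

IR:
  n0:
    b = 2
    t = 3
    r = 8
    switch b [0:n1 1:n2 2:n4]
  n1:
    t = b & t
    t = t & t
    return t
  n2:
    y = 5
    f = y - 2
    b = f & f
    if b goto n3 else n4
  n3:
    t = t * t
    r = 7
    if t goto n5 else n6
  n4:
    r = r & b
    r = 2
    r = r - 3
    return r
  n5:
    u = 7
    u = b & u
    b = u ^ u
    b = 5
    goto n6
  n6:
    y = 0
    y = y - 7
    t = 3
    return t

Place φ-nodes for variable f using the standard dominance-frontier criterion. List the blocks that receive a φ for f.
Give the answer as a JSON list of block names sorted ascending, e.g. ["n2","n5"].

Answer: ["n4"]

Derivation:
idom tree: n1←n0 n2←n0 n3←n2 n4←n0 n5←n3 n6←n3
Dom at joins:
  n4: preds {n0,n2}: {n0} ∩ {n0,n2} = {n0}; idom=n0
  n6: preds {n3,n5}: {n0,n2,n3} ∩ {n0,n2,n3,n5} = {n0,n2,n3}; idom=n3

DF derivation:
  n4←n0: walk · to n0
  n4←n2: walk n2 to n0
  n6←n3: walk · to n3
  n6←n5: walk n5 to n3
  DF(n0)=∅
  DF(n1)=∅
  DF(n2)={n4}
  DF(n3)=∅
  DF(n4)=∅
  DF(n5)={n6}
  DF(n6)=∅

φ for f: defs {n2}
  DF⁺ = {n4}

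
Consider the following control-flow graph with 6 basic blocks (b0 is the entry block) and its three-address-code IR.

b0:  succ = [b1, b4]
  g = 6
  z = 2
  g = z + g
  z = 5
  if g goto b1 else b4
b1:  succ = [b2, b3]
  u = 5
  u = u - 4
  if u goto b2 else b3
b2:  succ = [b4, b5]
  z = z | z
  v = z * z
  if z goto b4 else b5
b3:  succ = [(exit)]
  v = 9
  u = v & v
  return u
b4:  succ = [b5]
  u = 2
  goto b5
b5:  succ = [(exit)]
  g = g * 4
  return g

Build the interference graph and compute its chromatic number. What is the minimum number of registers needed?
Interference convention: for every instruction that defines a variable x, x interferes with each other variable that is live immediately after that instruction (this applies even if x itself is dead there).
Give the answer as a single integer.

def/use:
  b0 def {g,z} use ∅
  b1 def {u} use ∅
  b2 def {v,z} use {z}
  b3 def {u,v} use ∅
  b4 def {u} use ∅
  b5 def {g} use {g}

Live sets:
  b0: in=∅ out={g,z}
  b1: in={g,z} out={g,z}
  b2: in={g,z} out={g}
  b3: in=∅ out=∅
  b4: in={g} out={g}
  b5: in={g} out=∅

Interference:
  g↔{u,v,z}
  u↔{g,z}
  v↔{g,z}
  z↔{g,u,v}

Registers:
  {g,u,z} pairwise interfere (3-clique) ⇒ χ ≥ 3
  assign g→r0 u→r2 v→r2 z→r1 — no edge inside a register ⇒ χ ≤ 3
  χ = 3

Answer: 3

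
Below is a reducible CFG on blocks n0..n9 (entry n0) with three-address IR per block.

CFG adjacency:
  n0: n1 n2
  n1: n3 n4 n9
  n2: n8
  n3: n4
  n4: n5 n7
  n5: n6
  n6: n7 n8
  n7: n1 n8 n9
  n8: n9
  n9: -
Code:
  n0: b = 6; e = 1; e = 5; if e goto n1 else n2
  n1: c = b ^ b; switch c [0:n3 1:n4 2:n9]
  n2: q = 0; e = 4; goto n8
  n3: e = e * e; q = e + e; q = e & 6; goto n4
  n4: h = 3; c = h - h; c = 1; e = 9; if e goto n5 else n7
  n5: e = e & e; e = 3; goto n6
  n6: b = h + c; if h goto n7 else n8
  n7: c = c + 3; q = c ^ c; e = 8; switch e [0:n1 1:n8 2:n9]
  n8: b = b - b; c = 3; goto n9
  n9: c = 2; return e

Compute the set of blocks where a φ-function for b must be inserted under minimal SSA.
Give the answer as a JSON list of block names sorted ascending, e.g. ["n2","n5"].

Answer: ["n1", "n7", "n8", "n9"]

Working:
idom tree: n1←n0 n2←n0 n3←n1 n4←n1 n5←n4 n6←n5 n7←n4 n8←n0 n9←n0
Join-block Dom:
  n1: preds {n0,n7}: {n0} ∩ {n0,n1,n4,n7} = {n0}; idom=n0
  n4: preds {n1,n3}: {n0,n1} ∩ {n0,n1,n3} = {n0,n1}; idom=n1
  n7: preds {n4,n6}: {n0,n1,n4} ∩ {n0,n1,n4,n5,n6} = {n0,n1,n4}; idom=n4
  n8: preds {n2,n6,n7}: {n0,n2} ∩ {n0,n1,n4,n5,n6} ∩ {n0,n1,n4,n7} = {n0}; idom=n0
  n9: preds {n1,n7,n8}: {n0,n1} ∩ {n0,n1,n4,n7} ∩ {n0,n8} = {n0}; idom=n0

DF derivation:
  join n1 pred n0: · stop@n0
  join n1 pred n7: n7→n4→n1 stop@n0
  join n4 pred n1: · stop@n1
  join n4 pred n3: n3 stop@n1
  join n7 pred n4: · stop@n4
  join n7 pred n6: n6→n5 stop@n4
  join n8 pred n2: n2 stop@n0
  join n8 pred n6: n6→n5→n4→n1 stop@n0
  join n8 pred n7: n7→n4→n1 stop@n0
  join n9 pred n1: n1 stop@n0
  join n9 pred n7: n7→n4→n1 stop@n0
  join n9 pred n8: n8 stop@n0
  n0 → ∅
  n1 → {n1,n8,n9}
  n2 → {n8}
  n3 → {n4}
  n4 → {n1,n8,n9}
  n5 → {n7,n8}
  n6 → {n7,n8}
  n7 → {n1,n8,n9}
  n8 → {n9}
  n9 → ∅

φ for b: defs {n0,n6,n8}
  DF⁺ = {n1,n7,n8,n9}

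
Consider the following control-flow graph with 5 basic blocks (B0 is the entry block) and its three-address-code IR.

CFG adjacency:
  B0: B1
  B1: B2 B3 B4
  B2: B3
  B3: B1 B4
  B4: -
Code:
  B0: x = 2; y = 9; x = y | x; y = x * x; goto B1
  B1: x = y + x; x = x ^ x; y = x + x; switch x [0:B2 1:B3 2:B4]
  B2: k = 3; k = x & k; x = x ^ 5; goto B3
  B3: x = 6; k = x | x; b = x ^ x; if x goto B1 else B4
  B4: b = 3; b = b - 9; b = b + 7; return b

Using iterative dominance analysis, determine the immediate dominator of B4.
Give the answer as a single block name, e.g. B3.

Answer: B1

Analysis:
idom tree: B1←B0 B2←B1 B3←B1 B4←B1
Dom at joins:
  B1: preds {B0,B3}: {B0} ∩ {B0,B1,B3} = {B0}; idom=B0
  B3: preds {B1,B2}: {B0,B1} ∩ {B0,B1,B2} = {B0,B1}; idom=B1
  B4: preds {B1,B3}: {B0,B1} ∩ {B0,B1,B3} = {B0,B1}; idom=B1

idom(B4) = B1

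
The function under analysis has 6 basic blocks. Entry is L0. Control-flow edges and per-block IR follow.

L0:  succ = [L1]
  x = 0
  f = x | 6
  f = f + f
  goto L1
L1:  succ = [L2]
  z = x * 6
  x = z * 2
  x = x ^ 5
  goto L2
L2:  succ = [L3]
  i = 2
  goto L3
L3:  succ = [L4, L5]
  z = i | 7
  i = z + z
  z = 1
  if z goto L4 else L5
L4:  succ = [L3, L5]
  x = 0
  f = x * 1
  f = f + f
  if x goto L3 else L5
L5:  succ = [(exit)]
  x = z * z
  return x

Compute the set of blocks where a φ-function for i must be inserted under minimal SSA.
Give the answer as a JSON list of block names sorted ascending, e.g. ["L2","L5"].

Answer: ["L3"]

Derivation:
idom tree: L1←L0 L2←L1 L3←L2 L4←L3 L5←L3
Dom at joins:
  L3: preds {L2,L4}: {L0,L1,L2} ∩ {L0,L1,L2,L3,L4} = {L0,L1,L2}; idom=L2
  L5: preds {L3,L4}: {L0,L1,L2,L3} ∩ {L0,L1,L2,L3,L4} = {L0,L1,L2,L3}; idom=L3

DF derivation:
  L3←L2: walk · to L2
  L3←L4: walk L4→L3 to L2
  L5←L3: walk · to L3
  L5←L4: walk L4 to L3
  L0: DF=∅
  L1: DF=∅
  L2: DF=∅
  L3: DF={L3}
  L4: DF={L3,L5}
  L5: DF=∅

φ for i: defs {L2,L3}
  DF⁺ = {L3}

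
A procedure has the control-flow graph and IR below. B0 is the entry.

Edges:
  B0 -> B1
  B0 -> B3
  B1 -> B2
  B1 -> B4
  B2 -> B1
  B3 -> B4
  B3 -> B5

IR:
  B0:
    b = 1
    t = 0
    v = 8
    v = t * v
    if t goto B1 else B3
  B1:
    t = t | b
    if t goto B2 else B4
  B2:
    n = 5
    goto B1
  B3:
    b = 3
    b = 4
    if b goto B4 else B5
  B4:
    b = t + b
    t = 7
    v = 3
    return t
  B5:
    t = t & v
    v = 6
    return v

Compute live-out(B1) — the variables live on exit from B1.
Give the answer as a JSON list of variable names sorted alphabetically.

def/use:
  B0 def {b,t,v} use ∅
  B1 def {t} use {b,t}
  B2 def {n} use ∅
  B3 def {b} use ∅
  B4 def {b,t,v} use {b,t}
  B5 def {t,v} use {t,v}

Liveness:
  live B0: ∅→{b,t,v}
  live B1: {b,t}→{b,t}
  live B2: {b,t}→{b,t}
  live B3: {t,v}→{b,t,v}
  live B4: {b,t}→∅
  live B5: {t,v}→∅

live-out(B1) = ["b", "t"]

Answer: ["b", "t"]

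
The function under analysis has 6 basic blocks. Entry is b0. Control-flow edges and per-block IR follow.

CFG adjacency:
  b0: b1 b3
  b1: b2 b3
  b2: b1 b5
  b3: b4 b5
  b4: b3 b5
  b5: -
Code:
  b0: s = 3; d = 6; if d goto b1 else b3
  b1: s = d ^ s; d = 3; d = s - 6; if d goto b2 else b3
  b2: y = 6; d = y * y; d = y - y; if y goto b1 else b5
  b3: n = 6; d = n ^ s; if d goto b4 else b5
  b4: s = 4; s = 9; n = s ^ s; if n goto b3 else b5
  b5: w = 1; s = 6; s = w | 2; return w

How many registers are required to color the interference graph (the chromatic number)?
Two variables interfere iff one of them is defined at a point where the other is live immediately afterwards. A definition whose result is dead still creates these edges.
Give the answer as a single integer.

def/use:
  b0: {d,s} / ∅
  b1: {d,s} / {d,s}
  b2: {d,y} / ∅
  b3: {d,n} / {s}
  b4: {n,s} / ∅
  b5: {s,w} / ∅

Liveness:
  live b0: ∅→{d,s}
  live b1: {d,s}→{s}
  live b2: {s}→{d,s}
  live b3: {s}→∅
  live b4: ∅→{s}
  live b5: ∅→∅

Conflict graph:
  d↔{s,y}
  n↔{s}
  s↔{d,n,w,y}
  w↔{s}
  y↔{d,s}

Chromatic number:
  clique {d,s,y} ⇒ need ≥ 3
  3-colouring: R0={s}  R1={d,n,w}  R2={y}
  χ = 3

Answer: 3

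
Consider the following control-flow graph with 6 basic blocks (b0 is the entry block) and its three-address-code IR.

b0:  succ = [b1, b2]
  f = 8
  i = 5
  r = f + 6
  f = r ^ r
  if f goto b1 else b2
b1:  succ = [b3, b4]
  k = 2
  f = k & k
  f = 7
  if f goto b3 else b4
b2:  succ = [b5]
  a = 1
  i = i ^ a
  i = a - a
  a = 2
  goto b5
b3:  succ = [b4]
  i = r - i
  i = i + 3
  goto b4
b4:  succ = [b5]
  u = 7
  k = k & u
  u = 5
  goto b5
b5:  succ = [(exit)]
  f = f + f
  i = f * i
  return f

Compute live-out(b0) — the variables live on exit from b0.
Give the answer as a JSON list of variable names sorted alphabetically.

def/use:
  b0: {f,i,r} / ∅
  b1: {f,k} / ∅
  b2: {a,i} / {i}
  b3: {i} / {i,r}
  b4: {k,u} / {k}
  b5: {f,i} / {f,i}

Liveness:
  b0 li=∅ lo={f,i,r}
  b1 li={i,r} lo={f,i,k,r}
  b2 li={f,i} lo={f,i}
  b3 li={f,i,k,r} lo={f,i,k}
  b4 li={f,i,k} lo={f,i}
  b5 li={f,i} lo=∅

live-out(b0) = ["f", "i", "r"]

Answer: ["f", "i", "r"]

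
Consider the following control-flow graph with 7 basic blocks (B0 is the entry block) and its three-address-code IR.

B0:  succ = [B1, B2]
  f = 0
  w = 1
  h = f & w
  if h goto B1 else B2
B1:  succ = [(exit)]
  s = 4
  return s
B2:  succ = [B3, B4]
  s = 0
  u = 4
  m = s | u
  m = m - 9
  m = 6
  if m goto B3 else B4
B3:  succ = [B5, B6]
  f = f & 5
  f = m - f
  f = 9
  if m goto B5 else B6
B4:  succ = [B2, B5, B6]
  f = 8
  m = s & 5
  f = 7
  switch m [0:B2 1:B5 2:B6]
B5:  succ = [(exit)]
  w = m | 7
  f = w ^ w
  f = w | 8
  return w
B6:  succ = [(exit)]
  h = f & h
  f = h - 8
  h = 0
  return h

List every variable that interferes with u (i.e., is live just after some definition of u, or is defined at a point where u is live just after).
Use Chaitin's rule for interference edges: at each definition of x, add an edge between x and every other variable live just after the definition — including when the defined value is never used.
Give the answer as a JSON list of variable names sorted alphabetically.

Answer: ["f", "h", "s"]

Derivation:
def/use:
  B0 def {f,h,w} use ∅
  B1 def {s} use ∅
  B2 def {m,s,u} use ∅
  B3 def {f} use {f,m}
  B4 def {f,m} use {s}
  B5 def {f,w} use {m}
  B6 def {f,h} use {f,h}

Backward fixpoint:
  B0 li=∅ lo={f,h}
  B1 li=∅ lo=∅
  B2 li={f,h} lo={f,h,m,s}
  B3 li={f,h,m} lo={f,h,m}
  B4 li={h,s} lo={f,h,m}
  B5 li={m} lo=∅
  B6 li={f,h} lo=∅

Interfere edges:
  f: {h,m,s,u,w}
  h: {f,m,s,u}
  m: {f,h,s}
  s: {f,h,m,u}
  u: {f,h,s}
  w: {f}

N(u) = ["f", "h", "s"]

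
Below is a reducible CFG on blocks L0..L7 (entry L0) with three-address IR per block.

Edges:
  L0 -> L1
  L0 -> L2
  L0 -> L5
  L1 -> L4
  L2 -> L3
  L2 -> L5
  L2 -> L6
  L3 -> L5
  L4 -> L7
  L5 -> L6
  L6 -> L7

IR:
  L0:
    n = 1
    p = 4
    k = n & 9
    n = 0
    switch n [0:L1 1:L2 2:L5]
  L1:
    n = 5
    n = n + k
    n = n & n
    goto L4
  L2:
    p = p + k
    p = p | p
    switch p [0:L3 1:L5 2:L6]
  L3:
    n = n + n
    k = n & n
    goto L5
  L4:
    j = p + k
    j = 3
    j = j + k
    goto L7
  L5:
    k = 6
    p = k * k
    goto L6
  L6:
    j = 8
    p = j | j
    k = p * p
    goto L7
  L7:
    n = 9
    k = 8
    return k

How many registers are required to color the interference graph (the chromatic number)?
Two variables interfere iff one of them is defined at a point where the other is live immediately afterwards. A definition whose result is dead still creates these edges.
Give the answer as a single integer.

Answer: 3

Analysis:
def/use:
  L0: {k,n,p} / ∅
  L1: {n} / {k}
  L2: {p} / {k,p}
  L3: {k,n} / {n}
  L4: {j} / {k,p}
  L5: {k,p} / ∅
  L6: {j,k,p} / ∅
  L7: {k,n} / ∅

Liveness:
  L0 li=∅ lo={k,n,p}
  L1 li={k,p} lo={k,p}
  L2 li={k,n,p} lo={n}
  L3 li={n} lo=∅
  L4 li={k,p} lo=∅
  L5 li=∅ lo=∅
  L6 li=∅ lo=∅
  L7 li=∅ lo=∅

Conflict graph:
  j: {k}
  k: {j,n,p}
  n: {k,p}
  p: {k,n}

Colouring:
  clique {k,n,p} ⇒ need ≥ 3
  3-colouring: r0={k}  r1={j,n}  r2={p}
  χ = 3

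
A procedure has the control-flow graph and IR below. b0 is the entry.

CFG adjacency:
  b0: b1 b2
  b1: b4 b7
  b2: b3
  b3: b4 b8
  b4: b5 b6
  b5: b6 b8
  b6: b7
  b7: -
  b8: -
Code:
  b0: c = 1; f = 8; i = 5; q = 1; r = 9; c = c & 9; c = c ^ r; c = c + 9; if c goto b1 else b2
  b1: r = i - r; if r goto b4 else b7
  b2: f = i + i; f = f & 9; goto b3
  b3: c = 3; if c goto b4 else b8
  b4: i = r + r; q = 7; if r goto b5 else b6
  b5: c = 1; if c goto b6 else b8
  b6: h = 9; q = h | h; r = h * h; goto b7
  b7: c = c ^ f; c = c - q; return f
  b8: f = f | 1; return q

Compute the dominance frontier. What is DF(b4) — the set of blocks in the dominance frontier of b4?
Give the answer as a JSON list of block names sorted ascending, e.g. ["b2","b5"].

idom tree: b1←b0 b2←b0 b3←b2 b4←b0 b5←b4 b6←b4 b7←b0 b8←b0
Join-block Dom:
  b4: preds {b1,b3}: {b0,b1} ∩ {b0,b2,b3} = {b0}; idom=b0
  b6: preds {b4,b5}: {b0,b4} ∩ {b0,b4,b5} = {b0,b4}; idom=b4
  b7: preds {b1,b6}: {b0,b1} ∩ {b0,b4,b6} = {b0}; idom=b0
  b8: preds {b3,b5}: {b0,b2,b3} ∩ {b0,b4,b5} = {b0}; idom=b0

Frontier:
  join b4 pred b1: b1 stop@b0
  join b4 pred b3: b3→b2 stop@b0
  join b6 pred b4: · stop@b4
  join b6 pred b5: b5 stop@b4
  join b7 pred b1: b1 stop@b0
  join b7 pred b6: b6→b4 stop@b0
  join b8 pred b3: b3→b2 stop@b0
  join b8 pred b5: b5→b4 stop@b0
  b0: DF=∅
  b1: DF={b4,b7}
  b2: DF={b4,b8}
  b3: DF={b4,b8}
  b4: DF={b7,b8}
  b5: DF={b6,b8}
  b6: DF={b7}
  b7: DF=∅
  b8: DF=∅

DF(b4) = ["b7", "b8"]

Answer: ["b7", "b8"]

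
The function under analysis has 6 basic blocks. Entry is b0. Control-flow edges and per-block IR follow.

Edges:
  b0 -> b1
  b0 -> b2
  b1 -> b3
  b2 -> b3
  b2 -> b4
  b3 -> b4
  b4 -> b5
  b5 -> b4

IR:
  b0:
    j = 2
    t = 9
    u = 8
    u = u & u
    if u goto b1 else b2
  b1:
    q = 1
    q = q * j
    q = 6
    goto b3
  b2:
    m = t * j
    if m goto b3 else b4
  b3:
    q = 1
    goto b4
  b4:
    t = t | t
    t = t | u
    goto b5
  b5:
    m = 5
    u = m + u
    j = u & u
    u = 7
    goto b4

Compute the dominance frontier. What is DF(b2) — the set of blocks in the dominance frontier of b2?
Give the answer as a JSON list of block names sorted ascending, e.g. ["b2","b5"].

Answer: ["b3", "b4"]

Derivation:
idom tree: b1←b0 b2←b0 b3←b0 b4←b0 b5←b4
Join-block Dom:
  b3: preds {b1,b2}: {b0,b1} ∩ {b0,b2} = {b0}; idom=b0
  b4: preds {b2,b3,b5}: {b0,b2} ∩ {b0,b3} ∩ {b0,b4,b5} = {b0}; idom=b0

Frontier:
  join b3 pred b1: b1 stop@b0
  join b3 pred b2: b2 stop@b0
  join b4 pred b2: b2 stop@b0
  join b4 pred b3: b3 stop@b0
  join b4 pred b5: b5→b4 stop@b0
  b0: DF=∅
  b1: DF={b3}
  b2: DF={b3,b4}
  b3: DF={b4}
  b4: DF={b4}
  b5: DF={b4}

DF(b2) = ["b3", "b4"]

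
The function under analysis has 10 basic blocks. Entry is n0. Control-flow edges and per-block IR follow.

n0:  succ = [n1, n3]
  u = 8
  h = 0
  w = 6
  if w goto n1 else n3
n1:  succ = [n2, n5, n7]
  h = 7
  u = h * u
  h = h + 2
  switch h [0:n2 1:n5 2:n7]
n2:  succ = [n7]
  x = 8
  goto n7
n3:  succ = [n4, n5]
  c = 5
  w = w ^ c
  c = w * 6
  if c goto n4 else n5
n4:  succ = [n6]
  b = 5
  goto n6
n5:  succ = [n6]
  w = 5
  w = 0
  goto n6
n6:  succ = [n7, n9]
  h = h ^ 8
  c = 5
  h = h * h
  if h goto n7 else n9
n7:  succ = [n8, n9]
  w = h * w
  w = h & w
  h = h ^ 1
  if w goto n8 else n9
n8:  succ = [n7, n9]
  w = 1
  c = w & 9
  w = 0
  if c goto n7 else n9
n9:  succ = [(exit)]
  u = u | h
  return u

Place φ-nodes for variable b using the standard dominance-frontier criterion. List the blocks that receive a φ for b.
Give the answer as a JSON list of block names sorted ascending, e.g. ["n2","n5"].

Answer: ["n6", "n7", "n9"]

Working:
idom tree: n1←n0 n2←n1 n3←n0 n4←n3 n5←n0 n6←n0 n7←n0 n8←n7 n9←n0
Dom at joins:
  n5: preds {n1,n3}: {n0,n1} ∩ {n0,n3} = {n0}; idom=n0
  n6: preds {n4,n5}: {n0,n3,n4} ∩ {n0,n5} = {n0}; idom=n0
  n7: preds {n1,n2,n6,n8}: {n0,n1} ∩ {n0,n1,n2} ∩ {n0,n6} ∩ {n0,n7,n8} = {n0}; idom=n0
  n9: preds {n6,n7,n8}: {n0,n6} ∩ {n0,n7} ∩ {n0,n7,n8} = {n0}; idom=n0

DF walk-up:
  n5←n1: walk n1 to n0
  n5←n3: walk n3 to n0
  n6←n4: walk n4→n3 to n0
  n6←n5: walk n5 to n0
  n7←n1: walk n1 to n0
  n7←n2: walk n2→n1 to n0
  n7←n6: walk n6 to n0
  n7←n8: walk n8→n7 to n0
  n9←n6: walk n6 to n0
  n9←n7: walk n7 to n0
  n9←n8: walk n8→n7 to n0
  n0 → ∅
  n1 → {n5,n7}
  n2 → {n7}
  n3 → {n5,n6}
  n4 → {n6}
  n5 → {n6}
  n6 → {n7,n9}
  n7 → {n7,n9}
  n8 → {n7,n9}
  n9 → ∅

φ for b: defs {n4}
  DF⁺ = {n6,n7,n9}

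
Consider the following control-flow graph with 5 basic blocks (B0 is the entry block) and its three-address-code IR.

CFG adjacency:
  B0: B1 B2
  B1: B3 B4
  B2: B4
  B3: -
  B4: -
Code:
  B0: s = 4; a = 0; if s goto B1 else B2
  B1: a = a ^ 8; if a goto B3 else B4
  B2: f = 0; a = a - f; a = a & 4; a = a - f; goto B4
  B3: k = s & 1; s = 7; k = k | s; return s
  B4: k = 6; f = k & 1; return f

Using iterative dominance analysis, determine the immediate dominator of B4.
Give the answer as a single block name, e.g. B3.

Answer: B0

Derivation:
idom tree: B1←B0 B2←B0 B3←B1 B4←B0
Join-block Dom:
  B4: preds {B1,B2}: {B0,B1} ∩ {B0,B2} = {B0}; idom=B0

idom(B4) = B0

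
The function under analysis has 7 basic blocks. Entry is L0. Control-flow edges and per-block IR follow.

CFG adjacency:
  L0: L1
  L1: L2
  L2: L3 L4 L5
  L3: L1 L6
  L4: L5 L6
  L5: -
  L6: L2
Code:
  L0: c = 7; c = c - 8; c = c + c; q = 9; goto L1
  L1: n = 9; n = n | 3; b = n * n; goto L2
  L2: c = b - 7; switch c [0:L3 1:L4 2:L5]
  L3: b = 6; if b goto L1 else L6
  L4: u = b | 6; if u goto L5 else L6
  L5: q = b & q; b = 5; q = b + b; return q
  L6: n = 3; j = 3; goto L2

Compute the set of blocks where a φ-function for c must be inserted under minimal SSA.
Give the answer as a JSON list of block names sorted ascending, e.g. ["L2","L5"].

Answer: ["L1", "L2"]

Analysis:
idom tree: L1←L0 L2←L1 L3←L2 L4←L2 L5←L2 L6←L2
Join-block Dom:
  L1: preds {L0,L3}: {L0} ∩ {L0,L1,L2,L3} = {L0}; idom=L0
  L2: preds {L1,L6}: {L0,L1} ∩ {L0,L1,L2,L6} = {L0,L1}; idom=L1
  L5: preds {L2,L4}: {L0,L1,L2} ∩ {L0,L1,L2,L4} = {L0,L1,L2}; idom=L2
  L6: preds {L3,L4}: {L0,L1,L2,L3} ∩ {L0,L1,L2,L4} = {L0,L1,L2}; idom=L2

Frontier:
  join L1 pred L0: · stop@L0
  join L1 pred L3: L3→L2→L1 stop@L0
  join L2 pred L1: · stop@L1
  join L2 pred L6: L6→L2 stop@L1
  join L5 pred L2: · stop@L2
  join L5 pred L4: L4 stop@L2
  join L6 pred L3: L3 stop@L2
  join L6 pred L4: L4 stop@L2
  L0: DF=∅
  L1: DF={L1}
  L2: DF={L1,L2}
  L3: DF={L1,L6}
  L4: DF={L5,L6}
  L5: DF=∅
  L6: DF={L2}

φ for c: defs {L0,L2}
  DF⁺ = {L1,L2}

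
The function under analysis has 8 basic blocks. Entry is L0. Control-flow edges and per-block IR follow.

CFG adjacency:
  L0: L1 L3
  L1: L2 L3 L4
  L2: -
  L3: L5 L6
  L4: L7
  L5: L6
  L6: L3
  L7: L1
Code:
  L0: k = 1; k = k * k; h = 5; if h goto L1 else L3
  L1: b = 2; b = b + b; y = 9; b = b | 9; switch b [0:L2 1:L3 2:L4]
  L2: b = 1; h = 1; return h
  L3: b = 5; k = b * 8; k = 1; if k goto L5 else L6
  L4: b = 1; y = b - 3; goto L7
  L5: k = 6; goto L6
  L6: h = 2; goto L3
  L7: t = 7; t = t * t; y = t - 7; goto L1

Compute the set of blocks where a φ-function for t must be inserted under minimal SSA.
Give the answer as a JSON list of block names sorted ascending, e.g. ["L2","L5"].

Answer: ["L1", "L3"]

Working:
idom tree: L1←L0 L2←L1 L3←L0 L4←L1 L5←L3 L6←L3 L7←L4
Join-block Dom:
  L1: preds {L0,L7}: {L0} ∩ {L0,L1,L4,L7} = {L0}; idom=L0
  L3: preds {L0,L1,L6}: {L0} ∩ {L0,L1} ∩ {L0,L3,L6} = {L0}; idom=L0
  L6: preds {L3,L5}: {L0,L3} ∩ {L0,L3,L5} = {L0,L3}; idom=L3

DF walk-up:
  L1←L0: walk · to L0
  L1←L7: walk L7→L4→L1 to L0
  L3←L0: walk · to L0
  L3←L1: walk L1 to L0
  L3←L6: walk L6→L3 to L0
  L6←L3: walk · to L3
  L6←L5: walk L5 to L3
  L0 → ∅
  L1 → {L1,L3}
  L2 → ∅
  L3 → {L3}
  L4 → {L1}
  L5 → {L6}
  L6 → {L3}
  L7 → {L1}

φ for t: defs {L7}
  DF⁺ = {L1,L3}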